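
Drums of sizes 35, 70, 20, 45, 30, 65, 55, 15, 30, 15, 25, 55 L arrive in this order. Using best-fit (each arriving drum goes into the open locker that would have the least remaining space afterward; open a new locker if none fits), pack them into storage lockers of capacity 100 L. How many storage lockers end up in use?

5

  35 → locker 1 (new)  [load 35/100]
  70 → locker 2 (new)  [load 70/100]
  20 → locker 2  [load 90/100]
  45 → locker 1  [load 80/100]
  30 → locker 3 (new)  [load 30/100]
  65 → locker 3  [load 95/100]
  55 → locker 4 (new)  [load 55/100]
  15 → locker 1  [load 95/100]
  30 → locker 4  [load 85/100]
  15 → locker 4  [load 100/100]
  25 → locker 5 (new)  [load 25/100]
  55 → locker 5  [load 80/100]
5 storage lockers opened.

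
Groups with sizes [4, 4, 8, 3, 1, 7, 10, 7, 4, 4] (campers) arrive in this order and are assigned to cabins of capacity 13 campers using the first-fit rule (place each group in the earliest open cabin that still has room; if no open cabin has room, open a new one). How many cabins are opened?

5

  4 → cabin 1 (new)  [load 4/13]
  4 → cabin 1  [load 8/13]
  8 → cabin 2 (new)  [load 8/13]
  3 → cabin 1  [load 11/13]
  1 → cabin 1  [load 12/13]
  7 → cabin 3 (new)  [load 7/13]
  10 → cabin 4 (new)  [load 10/13]
  7 → cabin 5 (new)  [load 7/13]
  4 → cabin 2  [load 12/13]
  4 → cabin 3  [load 11/13]
5 cabins opened.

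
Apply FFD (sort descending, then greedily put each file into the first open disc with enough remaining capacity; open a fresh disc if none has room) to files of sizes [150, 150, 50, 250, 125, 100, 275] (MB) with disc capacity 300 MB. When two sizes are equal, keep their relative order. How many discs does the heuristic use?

Sorted descending: 275, 250, 150, 150, 125, 100, 50.
  275 → disc 1 (new)  [load 275/300]
  250 → disc 2 (new)  [load 250/300]
  150 → disc 3 (new)  [load 150/300]
  150 → disc 3  [load 300/300]
  125 → disc 4 (new)  [load 125/300]
  100 → disc 4  [load 225/300]
  50 → disc 2  [load 300/300]
4 discs opened.

4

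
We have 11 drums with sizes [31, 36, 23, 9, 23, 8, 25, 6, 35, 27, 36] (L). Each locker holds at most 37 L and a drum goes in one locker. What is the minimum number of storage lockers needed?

8

Total = 36 + 36 + 35 + 31 + 27 + 25 + 23 + 23 + 9 + 8 + 6 = 259 L.
Lower bound: ⌈259/37⌉ = 7 storage lockers.
Also, 8 drums each exceed 37/2 L, and no two of those can share a locker, so at least 8 storage lockers are needed.
A packing using 8 storage lockers:
  locker 1: 36 = 36
  locker 2: 36 = 36
  locker 3: 35 = 35
  locker 4: 31 + 6 = 37
  locker 5: 27 + 9 = 36
  locker 6: 25 + 8 = 33
  locker 7: 23 = 23
  locker 8: 23 = 23
This matches the lower bound, so 8 is optimal.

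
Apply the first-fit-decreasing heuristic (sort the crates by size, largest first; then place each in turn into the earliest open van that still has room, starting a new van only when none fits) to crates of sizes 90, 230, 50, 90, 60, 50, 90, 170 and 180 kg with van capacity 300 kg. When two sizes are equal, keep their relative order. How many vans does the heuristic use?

4

Sorted descending: 230, 180, 170, 90, 90, 90, 60, 50, 50.
  230 → van 1 (new)  [load 230/300]
  180 → van 2 (new)  [load 180/300]
  170 → van 3 (new)  [load 170/300]
  90 → van 2  [load 270/300]
  90 → van 3  [load 260/300]
  90 → van 4 (new)  [load 90/300]
  60 → van 1  [load 290/300]
  50 → van 4  [load 140/300]
  50 → van 4  [load 190/300]
4 vans opened.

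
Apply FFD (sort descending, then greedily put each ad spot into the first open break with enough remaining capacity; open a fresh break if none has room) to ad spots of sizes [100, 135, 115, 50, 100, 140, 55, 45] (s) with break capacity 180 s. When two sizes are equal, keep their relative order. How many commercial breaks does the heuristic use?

Sorted descending: 140, 135, 115, 100, 100, 55, 50, 45.
  140 → break 1 (new)  [load 140/180]
  135 → break 2 (new)  [load 135/180]
  115 → break 3 (new)  [load 115/180]
  100 → break 4 (new)  [load 100/180]
  100 → break 5 (new)  [load 100/180]
  55 → break 3  [load 170/180]
  50 → break 4  [load 150/180]
  45 → break 2  [load 180/180]
5 commercial breaks opened.

5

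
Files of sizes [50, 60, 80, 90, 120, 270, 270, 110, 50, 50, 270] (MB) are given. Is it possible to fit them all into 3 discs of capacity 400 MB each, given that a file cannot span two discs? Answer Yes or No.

No

Total = 1420 MB; ⌈1420/400⌉ = 4.
At least 4 discs are required, but only 3 are allowed.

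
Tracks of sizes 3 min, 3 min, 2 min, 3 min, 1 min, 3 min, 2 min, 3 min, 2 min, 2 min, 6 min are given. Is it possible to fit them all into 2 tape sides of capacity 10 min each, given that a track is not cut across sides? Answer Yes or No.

Total = 30 min; ⌈30/10⌉ = 3.
At least 3 tape sides are required, but only 2 are allowed.

No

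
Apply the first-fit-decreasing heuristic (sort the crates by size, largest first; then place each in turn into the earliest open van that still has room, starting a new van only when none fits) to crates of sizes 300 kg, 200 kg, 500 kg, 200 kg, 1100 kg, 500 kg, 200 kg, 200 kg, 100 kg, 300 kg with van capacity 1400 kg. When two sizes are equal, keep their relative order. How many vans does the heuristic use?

3

Sorted descending: 1100, 500, 500, 300, 300, 200, 200, 200, 200, 100.
  1100 → van 1 (new)  [load 1100/1400]
  500 → van 2 (new)  [load 500/1400]
  500 → van 2  [load 1000/1400]
  300 → van 1  [load 1400/1400]
  300 → van 2  [load 1300/1400]
  200 → van 3 (new)  [load 200/1400]
  200 → van 3  [load 400/1400]
  200 → van 3  [load 600/1400]
  200 → van 3  [load 800/1400]
  100 → van 2  [load 1400/1400]
3 vans opened.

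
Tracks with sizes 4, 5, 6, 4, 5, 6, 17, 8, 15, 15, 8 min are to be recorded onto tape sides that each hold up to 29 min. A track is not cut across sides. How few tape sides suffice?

Total = 17 + 15 + 15 + 8 + 8 + 6 + 6 + 5 + 5 + 4 + 4 = 93 min.
Lower bound: ⌈93/29⌉ = 4 tape sides.
A packing using 4 tape sides:
  side 1: 17 + 8 + 4 = 29
  side 2: 15 + 8 + 6 = 29
  side 3: 15 + 6 + 5 = 26
  side 4: 5 + 4 = 9
This matches the lower bound, so 4 is optimal.

4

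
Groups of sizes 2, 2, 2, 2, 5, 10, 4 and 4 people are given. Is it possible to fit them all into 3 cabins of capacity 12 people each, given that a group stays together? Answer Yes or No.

Yes

A valid assignment using 3 cabins:
  cabin 1: 10 + 2 = 12
  cabin 2: 5 + 4 + 2 = 11
  cabin 3: 4 + 2 + 2 = 8
Every load is within 12 people, so 3 cabins suffice.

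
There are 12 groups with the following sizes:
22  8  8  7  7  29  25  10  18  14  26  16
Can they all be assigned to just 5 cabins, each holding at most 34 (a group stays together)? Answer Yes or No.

Total = 190; ⌈190/34⌉ = 6.
At least 6 cabins are required, but only 5 are allowed.

No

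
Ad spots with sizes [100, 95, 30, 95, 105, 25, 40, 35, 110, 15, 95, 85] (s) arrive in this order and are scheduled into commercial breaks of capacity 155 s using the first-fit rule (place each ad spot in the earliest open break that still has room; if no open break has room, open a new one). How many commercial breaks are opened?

  100 → break 1 (new)  [load 100/155]
  95 → break 2 (new)  [load 95/155]
  30 → break 1  [load 130/155]
  95 → break 3 (new)  [load 95/155]
  105 → break 4 (new)  [load 105/155]
  25 → break 1  [load 155/155]
  40 → break 2  [load 135/155]
  35 → break 3  [load 130/155]
  110 → break 5 (new)  [load 110/155]
  15 → break 2  [load 150/155]
  95 → break 6 (new)  [load 95/155]
  85 → break 7 (new)  [load 85/155]
7 commercial breaks opened.

7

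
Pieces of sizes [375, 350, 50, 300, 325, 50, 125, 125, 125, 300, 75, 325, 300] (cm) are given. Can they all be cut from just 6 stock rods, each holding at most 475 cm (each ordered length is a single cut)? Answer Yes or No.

No

Total = 2825 cm; ⌈2825/475⌉ = 6.
7 pieces each exceed half the capacity and cannot share a stock rod, forcing at least 7 stock rods.
At least 7 stock rods are required, but only 6 are allowed.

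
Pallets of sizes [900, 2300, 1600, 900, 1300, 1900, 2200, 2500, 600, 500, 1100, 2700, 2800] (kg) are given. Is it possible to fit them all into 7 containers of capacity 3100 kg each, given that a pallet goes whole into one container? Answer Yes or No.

No

Total = 21300 kg; ⌈21300/3100⌉ = 7.
The bound of 7 does not rule out 7, but exhaustive search shows no assignment into 7 containers of capacity 3100 kg exists — the minimum is 8.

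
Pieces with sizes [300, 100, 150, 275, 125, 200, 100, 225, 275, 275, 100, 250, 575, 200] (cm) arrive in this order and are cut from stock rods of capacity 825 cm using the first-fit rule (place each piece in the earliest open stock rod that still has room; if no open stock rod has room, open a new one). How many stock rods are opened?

4

  300 → stock rod 1 (new)  [load 300/825]
  100 → stock rod 1  [load 400/825]
  150 → stock rod 1  [load 550/825]
  275 → stock rod 1  [load 825/825]
  125 → stock rod 2 (new)  [load 125/825]
  200 → stock rod 2  [load 325/825]
  100 → stock rod 2  [load 425/825]
  225 → stock rod 2  [load 650/825]
  275 → stock rod 3 (new)  [load 275/825]
  275 → stock rod 3  [load 550/825]
  100 → stock rod 2  [load 750/825]
  250 → stock rod 3  [load 800/825]
  575 → stock rod 4 (new)  [load 575/825]
  200 → stock rod 4  [load 775/825]
4 stock rods opened.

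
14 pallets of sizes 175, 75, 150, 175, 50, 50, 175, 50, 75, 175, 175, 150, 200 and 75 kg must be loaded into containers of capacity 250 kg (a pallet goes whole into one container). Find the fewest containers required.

8

Total = 200 + 175 + 175 + 175 + 175 + 175 + 150 + 150 + 75 + 75 + 75 + 50 + 50 + 50 = 1750 kg.
Lower bound: ⌈1750/250⌉ = 7 containers.
Also, 8 pallets each exceed 125 kg, and no two of those can share a container, so at least 8 containers are needed.
A packing using 8 containers:
  container 1: 200 + 50 = 250
  container 2: 175 + 75 = 250
  container 3: 175 + 75 = 250
  container 4: 175 + 75 = 250
  container 5: 175 + 50 = 225
  container 6: 175 + 50 = 225
  container 7: 150 = 150
  container 8: 150 = 150
This matches the lower bound, so 8 is optimal.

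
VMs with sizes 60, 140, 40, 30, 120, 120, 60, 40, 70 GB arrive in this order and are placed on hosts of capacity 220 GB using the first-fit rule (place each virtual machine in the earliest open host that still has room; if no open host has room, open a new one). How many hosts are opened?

  60 → host 1 (new)  [load 60/220]
  140 → host 1  [load 200/220]
  40 → host 2 (new)  [load 40/220]
  30 → host 2  [load 70/220]
  120 → host 2  [load 190/220]
  120 → host 3 (new)  [load 120/220]
  60 → host 3  [load 180/220]
  40 → host 3  [load 220/220]
  70 → host 4 (new)  [load 70/220]
4 hosts opened.

4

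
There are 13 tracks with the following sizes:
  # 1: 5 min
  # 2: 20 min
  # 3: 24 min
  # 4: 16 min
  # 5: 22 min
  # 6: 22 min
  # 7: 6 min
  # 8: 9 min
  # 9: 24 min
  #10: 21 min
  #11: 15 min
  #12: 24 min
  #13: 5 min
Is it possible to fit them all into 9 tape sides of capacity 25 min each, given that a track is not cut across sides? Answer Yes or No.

Total = 213 min; ⌈213/25⌉ = 9.
The bound of 9 does not rule out 9, but exhaustive search shows no assignment into 9 tape sides of capacity 25 min exists — the minimum is 10.

No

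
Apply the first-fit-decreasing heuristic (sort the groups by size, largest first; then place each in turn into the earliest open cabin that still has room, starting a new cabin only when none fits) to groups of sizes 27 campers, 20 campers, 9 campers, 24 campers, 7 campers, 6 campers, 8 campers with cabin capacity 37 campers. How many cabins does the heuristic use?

Sorted descending: 27, 24, 20, 9, 8, 7, 6.
  27 → cabin 1 (new)  [load 27/37]
  24 → cabin 2 (new)  [load 24/37]
  20 → cabin 3 (new)  [load 20/37]
  9 → cabin 1  [load 36/37]
  8 → cabin 2  [load 32/37]
  7 → cabin 3  [load 27/37]
  6 → cabin 3  [load 33/37]
3 cabins opened.

3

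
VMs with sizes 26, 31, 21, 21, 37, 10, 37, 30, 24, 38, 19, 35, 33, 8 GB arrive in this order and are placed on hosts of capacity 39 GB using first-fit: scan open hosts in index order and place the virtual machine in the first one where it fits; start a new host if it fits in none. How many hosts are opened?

12

  26 → host 1 (new)  [load 26/39]
  31 → host 2 (new)  [load 31/39]
  21 → host 3 (new)  [load 21/39]
  21 → host 4 (new)  [load 21/39]
  37 → host 5 (new)  [load 37/39]
  10 → host 1  [load 36/39]
  37 → host 6 (new)  [load 37/39]
  30 → host 7 (new)  [load 30/39]
  24 → host 8 (new)  [load 24/39]
  38 → host 9 (new)  [load 38/39]
  19 → host 10 (new)  [load 19/39]
  35 → host 11 (new)  [load 35/39]
  33 → host 12 (new)  [load 33/39]
  8 → host 2  [load 39/39]
12 hosts opened.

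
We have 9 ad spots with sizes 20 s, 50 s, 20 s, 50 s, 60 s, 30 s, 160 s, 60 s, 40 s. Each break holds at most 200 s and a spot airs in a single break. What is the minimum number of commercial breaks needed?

3

Total = 160 + 60 + 60 + 50 + 50 + 40 + 30 + 20 + 20 = 490 s.
Lower bound: ⌈490/200⌉ = 3 commercial breaks.
A packing using 3 commercial breaks:
  break 1: 160 + 40 = 200
  break 2: 60 + 60 + 50 + 30 = 200
  break 3: 50 + 20 + 20 = 90
This matches the lower bound, so 3 is optimal.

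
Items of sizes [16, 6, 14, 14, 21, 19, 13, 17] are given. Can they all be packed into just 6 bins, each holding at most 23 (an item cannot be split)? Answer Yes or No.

Total = 120; ⌈120/23⌉ = 6.
7 items each exceed half the capacity and cannot share a bin, forcing at least 7 bins.
At least 7 bins are required, but only 6 are allowed.

No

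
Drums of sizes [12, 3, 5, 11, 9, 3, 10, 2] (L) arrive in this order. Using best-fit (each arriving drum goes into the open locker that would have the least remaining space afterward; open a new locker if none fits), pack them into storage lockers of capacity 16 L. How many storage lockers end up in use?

  12 → locker 1 (new)  [load 12/16]
  3 → locker 1  [load 15/16]
  5 → locker 2 (new)  [load 5/16]
  11 → locker 2  [load 16/16]
  9 → locker 3 (new)  [load 9/16]
  3 → locker 3  [load 12/16]
  10 → locker 4 (new)  [load 10/16]
  2 → locker 3  [load 14/16]
4 storage lockers opened.

4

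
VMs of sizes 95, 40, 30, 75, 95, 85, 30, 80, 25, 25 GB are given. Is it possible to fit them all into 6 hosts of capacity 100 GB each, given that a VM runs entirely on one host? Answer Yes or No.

No

Total = 580 GB; ⌈580/100⌉ = 6.
The bound of 6 does not rule out 6, but exhaustive search shows no assignment into 6 hosts of capacity 100 GB exists — the minimum is 7.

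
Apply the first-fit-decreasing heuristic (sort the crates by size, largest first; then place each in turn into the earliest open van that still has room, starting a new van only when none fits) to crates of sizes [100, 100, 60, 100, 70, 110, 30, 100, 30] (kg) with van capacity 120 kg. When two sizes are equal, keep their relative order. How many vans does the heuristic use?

7

Sorted descending: 110, 100, 100, 100, 100, 70, 60, 30, 30.
  110 → van 1 (new)  [load 110/120]
  100 → van 2 (new)  [load 100/120]
  100 → van 3 (new)  [load 100/120]
  100 → van 4 (new)  [load 100/120]
  100 → van 5 (new)  [load 100/120]
  70 → van 6 (new)  [load 70/120]
  60 → van 7 (new)  [load 60/120]
  30 → van 6  [load 100/120]
  30 → van 7  [load 90/120]
7 vans opened.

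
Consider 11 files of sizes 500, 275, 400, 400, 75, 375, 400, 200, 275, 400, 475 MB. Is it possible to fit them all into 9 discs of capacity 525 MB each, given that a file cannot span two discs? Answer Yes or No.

A valid assignment using 9 discs:
  disc 1: 500 = 500
  disc 2: 475 = 475
  disc 3: 400 + 75 = 475
  disc 4: 400 = 400
  disc 5: 400 = 400
  disc 6: 400 = 400
  disc 7: 375 = 375
  disc 8: 275 + 200 = 475
  disc 9: 275 = 275
Every load is within 525 MB, so 9 discs suffice.

Yes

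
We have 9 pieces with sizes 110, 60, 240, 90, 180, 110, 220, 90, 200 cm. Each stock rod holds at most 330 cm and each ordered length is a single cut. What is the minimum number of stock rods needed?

Total = 240 + 220 + 200 + 180 + 110 + 110 + 90 + 90 + 60 = 1300 cm.
Lower bound: ⌈1300/330⌉ = 4 stock rods.
A packing using 4 stock rods:
  stock rod 1: 240 + 90 = 330
  stock rod 2: 220 + 110 = 330
  stock rod 3: 200 + 110 = 310
  stock rod 4: 180 + 90 + 60 = 330
This matches the lower bound, so 4 is optimal.

4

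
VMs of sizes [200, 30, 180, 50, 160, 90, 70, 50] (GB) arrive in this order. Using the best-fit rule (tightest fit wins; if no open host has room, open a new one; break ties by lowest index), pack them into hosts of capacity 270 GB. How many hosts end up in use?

  200 → host 1 (new)  [load 200/270]
  30 → host 1  [load 230/270]
  180 → host 2 (new)  [load 180/270]
  50 → host 2  [load 230/270]
  160 → host 3 (new)  [load 160/270]
  90 → host 3  [load 250/270]
  70 → host 4 (new)  [load 70/270]
  50 → host 4  [load 120/270]
4 hosts opened.

4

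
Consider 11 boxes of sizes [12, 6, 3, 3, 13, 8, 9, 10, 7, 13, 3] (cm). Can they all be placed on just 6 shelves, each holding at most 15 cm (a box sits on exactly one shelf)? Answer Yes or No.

Total = 87 cm; ⌈87/15⌉ = 6.
The bound of 6 does not rule out 6, but exhaustive search shows no assignment into 6 shelves of capacity 15 cm exists — the minimum is 7.

No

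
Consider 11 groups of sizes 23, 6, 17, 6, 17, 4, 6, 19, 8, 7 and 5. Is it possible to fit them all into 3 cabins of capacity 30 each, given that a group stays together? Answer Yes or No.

No

Total = 118; ⌈118/30⌉ = 4.
At least 4 cabins are required, but only 3 are allowed.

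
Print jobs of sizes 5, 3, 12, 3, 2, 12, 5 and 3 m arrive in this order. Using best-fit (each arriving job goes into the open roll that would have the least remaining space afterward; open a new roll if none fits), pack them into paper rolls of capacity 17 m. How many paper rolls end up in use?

3

  5 → roll 1 (new)  [load 5/17]
  3 → roll 1  [load 8/17]
  12 → roll 2 (new)  [load 12/17]
  3 → roll 2  [load 15/17]
  2 → roll 2  [load 17/17]
  12 → roll 3 (new)  [load 12/17]
  5 → roll 3  [load 17/17]
  3 → roll 1  [load 11/17]
3 paper rolls opened.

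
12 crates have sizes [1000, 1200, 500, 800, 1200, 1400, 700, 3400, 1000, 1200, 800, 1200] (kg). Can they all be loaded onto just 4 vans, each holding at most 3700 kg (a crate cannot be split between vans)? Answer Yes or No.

A valid assignment using 4 vans:
  van 1: 3400 = 3400
  van 2: 1400 + 1200 + 1000 = 3600
  van 3: 1200 + 1200 + 800 + 500 = 3700
  van 4: 1200 + 1000 + 800 + 700 = 3700
Every load is within 3700 kg, so 4 vans suffice.

Yes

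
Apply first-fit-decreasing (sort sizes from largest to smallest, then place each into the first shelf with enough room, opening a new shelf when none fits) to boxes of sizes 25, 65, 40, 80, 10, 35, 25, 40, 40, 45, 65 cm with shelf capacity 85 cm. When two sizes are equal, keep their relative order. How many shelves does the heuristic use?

6

Sorted descending: 80, 65, 65, 45, 40, 40, 40, 35, 25, 25, 10.
  80 → shelf 1 (new)  [load 80/85]
  65 → shelf 2 (new)  [load 65/85]
  65 → shelf 3 (new)  [load 65/85]
  45 → shelf 4 (new)  [load 45/85]
  40 → shelf 4  [load 85/85]
  40 → shelf 5 (new)  [load 40/85]
  40 → shelf 5  [load 80/85]
  35 → shelf 6 (new)  [load 35/85]
  25 → shelf 6  [load 60/85]
  25 → shelf 6  [load 85/85]
  10 → shelf 2  [load 75/85]
6 shelves opened.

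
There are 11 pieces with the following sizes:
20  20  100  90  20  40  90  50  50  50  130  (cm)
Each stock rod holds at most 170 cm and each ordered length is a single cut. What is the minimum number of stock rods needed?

4

Total = 130 + 100 + 90 + 90 + 50 + 50 + 50 + 40 + 20 + 20 + 20 = 660 cm.
Lower bound: ⌈660/170⌉ = 4 stock rods.
A packing using 4 stock rods:
  stock rod 1: 130 + 40 = 170
  stock rod 2: 100 + 50 + 20 = 170
  stock rod 3: 90 + 50 + 20 = 160
  stock rod 4: 90 + 50 + 20 = 160
This matches the lower bound, so 4 is optimal.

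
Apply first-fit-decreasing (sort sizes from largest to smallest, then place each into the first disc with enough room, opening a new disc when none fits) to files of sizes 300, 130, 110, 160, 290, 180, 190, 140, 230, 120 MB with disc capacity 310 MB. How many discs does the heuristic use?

7

Sorted descending: 300, 290, 230, 190, 180, 160, 140, 130, 120, 110.
  300 → disc 1 (new)  [load 300/310]
  290 → disc 2 (new)  [load 290/310]
  230 → disc 3 (new)  [load 230/310]
  190 → disc 4 (new)  [load 190/310]
  180 → disc 5 (new)  [load 180/310]
  160 → disc 6 (new)  [load 160/310]
  140 → disc 6  [load 300/310]
  130 → disc 5  [load 310/310]
  120 → disc 4  [load 310/310]
  110 → disc 7 (new)  [load 110/310]
7 discs opened.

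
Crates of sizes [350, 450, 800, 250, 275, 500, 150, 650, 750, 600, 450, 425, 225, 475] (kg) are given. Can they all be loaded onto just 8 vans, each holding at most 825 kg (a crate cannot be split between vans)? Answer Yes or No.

No

Total = 6350 kg; ⌈6350/825⌉ = 8.
9 crates each exceed half the capacity and cannot share a van, forcing at least 9 vans.
At least 9 vans are required, but only 8 are allowed.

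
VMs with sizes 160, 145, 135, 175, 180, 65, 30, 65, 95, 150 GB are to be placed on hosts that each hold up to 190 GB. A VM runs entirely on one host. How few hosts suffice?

8

Total = 180 + 175 + 160 + 150 + 145 + 135 + 95 + 65 + 65 + 30 = 1200 GB.
Lower bound: ⌈1200/190⌉ = 7 hosts.
A packing using 8 hosts:
  host 1: 180 = 180
  host 2: 175 = 175
  host 3: 160 + 30 = 190
  host 4: 150 = 150
  host 5: 145 = 145
  host 6: 135 = 135
  host 7: 95 + 65 = 160
  host 8: 65 = 65
No arrangement into 7 hosts stays within capacity, so 8 is optimal.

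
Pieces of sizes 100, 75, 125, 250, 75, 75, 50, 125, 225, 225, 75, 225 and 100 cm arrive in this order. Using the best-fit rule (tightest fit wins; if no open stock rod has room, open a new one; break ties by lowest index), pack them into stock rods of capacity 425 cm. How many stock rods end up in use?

5

  100 → stock rod 1 (new)  [load 100/425]
  75 → stock rod 1  [load 175/425]
  125 → stock rod 1  [load 300/425]
  250 → stock rod 2 (new)  [load 250/425]
  75 → stock rod 1  [load 375/425]
  75 → stock rod 2  [load 325/425]
  50 → stock rod 1  [load 425/425]
  125 → stock rod 3 (new)  [load 125/425]
  225 → stock rod 3  [load 350/425]
  225 → stock rod 4 (new)  [load 225/425]
  75 → stock rod 3  [load 425/425]
  225 → stock rod 5 (new)  [load 225/425]
  100 → stock rod 2  [load 425/425]
5 stock rods opened.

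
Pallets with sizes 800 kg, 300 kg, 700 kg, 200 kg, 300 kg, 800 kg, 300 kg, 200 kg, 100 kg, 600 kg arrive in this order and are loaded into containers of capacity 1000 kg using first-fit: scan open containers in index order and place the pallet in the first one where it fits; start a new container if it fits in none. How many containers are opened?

  800 → container 1 (new)  [load 800/1000]
  300 → container 2 (new)  [load 300/1000]
  700 → container 2  [load 1000/1000]
  200 → container 1  [load 1000/1000]
  300 → container 3 (new)  [load 300/1000]
  800 → container 4 (new)  [load 800/1000]
  300 → container 3  [load 600/1000]
  200 → container 3  [load 800/1000]
  100 → container 3  [load 900/1000]
  600 → container 5 (new)  [load 600/1000]
5 containers opened.

5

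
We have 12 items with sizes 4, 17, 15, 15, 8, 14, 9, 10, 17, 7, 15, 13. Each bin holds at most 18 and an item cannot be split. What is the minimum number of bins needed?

Total = 17 + 17 + 15 + 15 + 15 + 14 + 13 + 10 + 9 + 8 + 7 + 4 = 144.
Lower bound: ⌈144/18⌉ = 8 bins.
A packing using 9 bins:
  bin 1: 17 = 17
  bin 2: 17 = 17
  bin 3: 15 = 15
  bin 4: 15 = 15
  bin 5: 15 = 15
  bin 6: 14 + 4 = 18
  bin 7: 13 = 13
  bin 8: 10 + 8 = 18
  bin 9: 9 + 7 = 16
No arrangement into 8 bins stays within capacity, so 9 is optimal.

9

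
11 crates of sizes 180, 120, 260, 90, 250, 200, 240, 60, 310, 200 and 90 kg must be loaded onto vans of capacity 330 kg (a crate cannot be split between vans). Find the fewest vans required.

7

Total = 310 + 260 + 250 + 240 + 200 + 200 + 180 + 120 + 90 + 90 + 60 = 2000 kg.
Lower bound: ⌈2000/330⌉ = 7 vans.
A packing using 7 vans:
  van 1: 310 = 310
  van 2: 260 + 60 = 320
  van 3: 250 = 250
  van 4: 240 + 90 = 330
  van 5: 200 + 120 = 320
  van 6: 200 + 90 = 290
  van 7: 180 = 180
This matches the lower bound, so 7 is optimal.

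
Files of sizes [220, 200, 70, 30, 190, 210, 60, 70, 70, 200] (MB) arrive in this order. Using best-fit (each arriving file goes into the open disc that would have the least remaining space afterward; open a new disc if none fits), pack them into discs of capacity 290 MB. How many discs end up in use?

  220 → disc 1 (new)  [load 220/290]
  200 → disc 2 (new)  [load 200/290]
  70 → disc 1  [load 290/290]
  30 → disc 2  [load 230/290]
  190 → disc 3 (new)  [load 190/290]
  210 → disc 4 (new)  [load 210/290]
  60 → disc 2  [load 290/290]
  70 → disc 4  [load 280/290]
  70 → disc 3  [load 260/290]
  200 → disc 5 (new)  [load 200/290]
5 discs opened.

5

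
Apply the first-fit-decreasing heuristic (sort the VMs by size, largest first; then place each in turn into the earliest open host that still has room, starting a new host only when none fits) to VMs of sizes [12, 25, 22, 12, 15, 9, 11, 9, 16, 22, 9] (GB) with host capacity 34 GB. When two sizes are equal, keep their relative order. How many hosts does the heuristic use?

5

Sorted descending: 25, 22, 22, 16, 15, 12, 12, 11, 9, 9, 9.
  25 → host 1 (new)  [load 25/34]
  22 → host 2 (new)  [load 22/34]
  22 → host 3 (new)  [load 22/34]
  16 → host 4 (new)  [load 16/34]
  15 → host 4  [load 31/34]
  12 → host 2  [load 34/34]
  12 → host 3  [load 34/34]
  11 → host 5 (new)  [load 11/34]
  9 → host 1  [load 34/34]
  9 → host 5  [load 20/34]
  9 → host 5  [load 29/34]
5 hosts opened.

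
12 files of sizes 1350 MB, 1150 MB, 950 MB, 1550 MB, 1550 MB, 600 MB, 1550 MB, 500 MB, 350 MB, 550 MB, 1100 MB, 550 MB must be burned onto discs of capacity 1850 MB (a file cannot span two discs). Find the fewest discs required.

Total = 1550 + 1550 + 1550 + 1350 + 1150 + 1100 + 950 + 600 + 550 + 550 + 500 + 350 = 11750 MB.
Lower bound: ⌈11750/1850⌉ = 7 discs.
A packing using 7 discs:
  disc 1: 1550 = 1550
  disc 2: 1550 = 1550
  disc 3: 1550 = 1550
  disc 4: 1350 + 500 = 1850
  disc 5: 1150 + 600 = 1750
  disc 6: 1100 + 550 = 1650
  disc 7: 950 + 550 + 350 = 1850
This matches the lower bound, so 7 is optimal.

7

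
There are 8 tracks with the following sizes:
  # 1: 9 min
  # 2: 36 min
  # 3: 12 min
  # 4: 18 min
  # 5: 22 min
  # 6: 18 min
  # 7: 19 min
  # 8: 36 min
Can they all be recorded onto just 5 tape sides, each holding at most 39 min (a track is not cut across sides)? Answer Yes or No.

A valid assignment using 5 tape sides:
  side 1: 36 = 36
  side 2: 36 = 36
  side 3: 22 + 12 = 34
  side 4: 19 + 18 = 37
  side 5: 18 + 9 = 27
Every load is within 39 min, so 5 tape sides suffice.

Yes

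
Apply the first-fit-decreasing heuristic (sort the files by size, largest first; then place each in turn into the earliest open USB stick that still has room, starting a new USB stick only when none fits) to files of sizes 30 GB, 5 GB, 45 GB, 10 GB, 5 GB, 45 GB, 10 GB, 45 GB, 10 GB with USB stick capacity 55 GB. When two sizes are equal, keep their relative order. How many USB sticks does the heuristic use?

Sorted descending: 45, 45, 45, 30, 10, 10, 10, 5, 5.
  45 → USB stick 1 (new)  [load 45/55]
  45 → USB stick 2 (new)  [load 45/55]
  45 → USB stick 3 (new)  [load 45/55]
  30 → USB stick 4 (new)  [load 30/55]
  10 → USB stick 1  [load 55/55]
  10 → USB stick 2  [load 55/55]
  10 → USB stick 3  [load 55/55]
  5 → USB stick 4  [load 35/55]
  5 → USB stick 4  [load 40/55]
4 USB sticks opened.

4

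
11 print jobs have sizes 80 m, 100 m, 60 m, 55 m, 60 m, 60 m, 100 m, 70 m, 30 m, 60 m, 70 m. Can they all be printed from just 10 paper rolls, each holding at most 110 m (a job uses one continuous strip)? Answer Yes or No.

A valid assignment using 10 paper rolls:
  roll 1: 100 = 100
  roll 2: 100 = 100
  roll 3: 80 + 30 = 110
  roll 4: 70 = 70
  roll 5: 70 = 70
  roll 6: 60 = 60
  roll 7: 60 = 60
  roll 8: 60 = 60
  roll 9: 60 = 60
  roll 10: 55 = 55
Every load is within 110 m, so 10 paper rolls suffice.

Yes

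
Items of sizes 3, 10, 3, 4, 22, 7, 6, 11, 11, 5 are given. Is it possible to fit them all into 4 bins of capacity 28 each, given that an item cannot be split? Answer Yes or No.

Yes

A valid assignment using 3 bins:
  bin 1: 22 + 6 = 28
  bin 2: 11 + 11 + 5 = 27
  bin 3: 10 + 7 + 4 + 3 + 3 = 27
That uses only 3 ≤ 4, so 4 bins are enough.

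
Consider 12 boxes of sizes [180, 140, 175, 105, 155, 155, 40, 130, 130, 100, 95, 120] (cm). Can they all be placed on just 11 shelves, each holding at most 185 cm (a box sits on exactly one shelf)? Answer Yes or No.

Yes

A valid assignment using 11 shelves:
  shelf 1: 180 = 180
  shelf 2: 175 = 175
  shelf 3: 155 = 155
  shelf 4: 155 = 155
  shelf 5: 140 + 40 = 180
  shelf 6: 130 = 130
  shelf 7: 130 = 130
  shelf 8: 120 = 120
  shelf 9: 105 = 105
  shelf 10: 100 = 100
  shelf 11: 95 = 95
Every load is within 185 cm, so 11 shelves suffice.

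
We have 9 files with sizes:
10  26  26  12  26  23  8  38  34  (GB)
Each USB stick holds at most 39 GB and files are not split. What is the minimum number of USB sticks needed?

6

Total = 38 + 34 + 26 + 26 + 26 + 23 + 12 + 10 + 8 = 203 GB.
Lower bound: ⌈203/39⌉ = 6 USB sticks.
A packing using 6 USB sticks:
  USB stick 1: 38 = 38
  USB stick 2: 34 = 34
  USB stick 3: 26 + 12 = 38
  USB stick 4: 26 + 10 = 36
  USB stick 5: 26 + 8 = 34
  USB stick 6: 23 = 23
This matches the lower bound, so 6 is optimal.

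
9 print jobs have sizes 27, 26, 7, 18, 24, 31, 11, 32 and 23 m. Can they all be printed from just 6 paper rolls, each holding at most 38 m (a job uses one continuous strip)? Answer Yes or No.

Total = 199 m; ⌈199/38⌉ = 6.
The bound of 6 does not rule out 6, but exhaustive search shows no assignment into 6 paper rolls of capacity 38 m exists — the minimum is 7.

No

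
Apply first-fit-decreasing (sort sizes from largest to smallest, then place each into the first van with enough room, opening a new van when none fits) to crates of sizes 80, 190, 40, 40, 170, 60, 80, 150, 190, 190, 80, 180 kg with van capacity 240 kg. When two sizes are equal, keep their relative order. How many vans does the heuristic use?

Sorted descending: 190, 190, 190, 180, 170, 150, 80, 80, 80, 60, 40, 40.
  190 → van 1 (new)  [load 190/240]
  190 → van 2 (new)  [load 190/240]
  190 → van 3 (new)  [load 190/240]
  180 → van 4 (new)  [load 180/240]
  170 → van 5 (new)  [load 170/240]
  150 → van 6 (new)  [load 150/240]
  80 → van 6  [load 230/240]
  80 → van 7 (new)  [load 80/240]
  80 → van 7  [load 160/240]
  60 → van 4  [load 240/240]
  40 → van 1  [load 230/240]
  40 → van 2  [load 230/240]
7 vans opened.

7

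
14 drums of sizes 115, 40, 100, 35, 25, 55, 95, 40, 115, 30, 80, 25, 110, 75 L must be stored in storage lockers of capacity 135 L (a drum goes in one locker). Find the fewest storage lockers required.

8

Total = 115 + 115 + 110 + 100 + 95 + 80 + 75 + 55 + 40 + 40 + 35 + 30 + 25 + 25 = 940 L.
Lower bound: ⌈940/135⌉ = 7 storage lockers.
A packing using 8 storage lockers:
  locker 1: 115 = 115
  locker 2: 115 = 115
  locker 3: 110 + 25 = 135
  locker 4: 100 + 35 = 135
  locker 5: 95 + 40 = 135
  locker 6: 80 + 55 = 135
  locker 7: 75 + 40 = 115
  locker 8: 30 + 25 = 55
No arrangement into 7 storage lockers stays within capacity, so 8 is optimal.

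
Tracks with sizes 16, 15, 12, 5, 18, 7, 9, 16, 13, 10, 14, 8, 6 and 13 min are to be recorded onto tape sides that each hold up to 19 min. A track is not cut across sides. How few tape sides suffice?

10

Total = 18 + 16 + 16 + 15 + 14 + 13 + 13 + 12 + 10 + 9 + 8 + 7 + 6 + 5 = 162 min.
Lower bound: ⌈162/19⌉ = 9 tape sides.
A packing using 10 tape sides:
  side 1: 18 = 18
  side 2: 16 = 16
  side 3: 16 = 16
  side 4: 15 = 15
  side 5: 14 + 5 = 19
  side 6: 13 + 6 = 19
  side 7: 13 = 13
  side 8: 12 + 7 = 19
  side 9: 10 + 9 = 19
  side 10: 8 = 8
No arrangement into 9 tape sides stays within capacity, so 10 is optimal.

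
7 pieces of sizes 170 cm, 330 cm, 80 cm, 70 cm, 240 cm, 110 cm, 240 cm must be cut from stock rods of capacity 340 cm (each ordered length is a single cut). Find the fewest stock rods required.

4

Total = 330 + 240 + 240 + 170 + 110 + 80 + 70 = 1240 cm.
Lower bound: ⌈1240/340⌉ = 4 stock rods.
A packing using 4 stock rods:
  stock rod 1: 330 = 330
  stock rod 2: 240 + 80 = 320
  stock rod 3: 240 + 70 = 310
  stock rod 4: 170 + 110 = 280
This matches the lower bound, so 4 is optimal.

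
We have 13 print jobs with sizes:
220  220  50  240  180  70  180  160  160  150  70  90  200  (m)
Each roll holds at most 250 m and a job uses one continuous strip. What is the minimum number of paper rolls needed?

9

Total = 240 + 220 + 220 + 200 + 180 + 180 + 160 + 160 + 150 + 90 + 70 + 70 + 50 = 1990 m.
Lower bound: ⌈1990/250⌉ = 8 paper rolls.
Also, 9 print jobs each exceed 125 m, and no two of those can share a roll, so at least 9 paper rolls are needed.
A packing using 9 paper rolls:
  roll 1: 240 = 240
  roll 2: 220 = 220
  roll 3: 220 = 220
  roll 4: 200 + 50 = 250
  roll 5: 180 + 70 = 250
  roll 6: 180 + 70 = 250
  roll 7: 160 + 90 = 250
  roll 8: 160 = 160
  roll 9: 150 = 150
This matches the lower bound, so 9 is optimal.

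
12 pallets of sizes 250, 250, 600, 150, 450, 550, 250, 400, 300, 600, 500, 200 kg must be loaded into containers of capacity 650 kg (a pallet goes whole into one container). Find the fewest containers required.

Total = 600 + 600 + 550 + 500 + 450 + 400 + 300 + 250 + 250 + 250 + 200 + 150 = 4500 kg.
Lower bound: ⌈4500/650⌉ = 7 containers.
A packing using 8 containers:
  container 1: 600 = 600
  container 2: 600 = 600
  container 3: 550 = 550
  container 4: 500 + 150 = 650
  container 5: 450 + 200 = 650
  container 6: 400 + 250 = 650
  container 7: 300 + 250 = 550
  container 8: 250 = 250
No arrangement into 7 containers stays within capacity, so 8 is optimal.

8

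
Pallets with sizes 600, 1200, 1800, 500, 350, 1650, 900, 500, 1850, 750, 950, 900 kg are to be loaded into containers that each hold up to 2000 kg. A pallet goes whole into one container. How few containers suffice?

Total = 1850 + 1800 + 1650 + 1200 + 950 + 900 + 900 + 750 + 600 + 500 + 500 + 350 = 11950 kg.
Lower bound: ⌈11950/2000⌉ = 6 containers.
A packing using 7 containers:
  container 1: 1850 = 1850
  container 2: 1800 = 1800
  container 3: 1650 + 350 = 2000
  container 4: 1200 + 750 = 1950
  container 5: 950 + 900 = 1850
  container 6: 900 + 600 + 500 = 2000
  container 7: 500 = 500
No arrangement into 6 containers stays within capacity, so 7 is optimal.

7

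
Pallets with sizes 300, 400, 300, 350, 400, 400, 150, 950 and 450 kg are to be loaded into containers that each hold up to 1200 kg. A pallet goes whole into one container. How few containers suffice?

Total = 950 + 450 + 400 + 400 + 400 + 350 + 300 + 300 + 150 = 3700 kg.
Lower bound: ⌈3700/1200⌉ = 4 containers.
A packing using 4 containers:
  container 1: 950 + 150 = 1100
  container 2: 450 + 400 + 350 = 1200
  container 3: 400 + 400 + 300 = 1100
  container 4: 300 = 300
This matches the lower bound, so 4 is optimal.

4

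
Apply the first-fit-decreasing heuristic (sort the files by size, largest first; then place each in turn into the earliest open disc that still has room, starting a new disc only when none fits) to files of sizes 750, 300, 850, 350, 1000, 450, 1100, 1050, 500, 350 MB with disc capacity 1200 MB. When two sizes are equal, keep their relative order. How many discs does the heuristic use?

Sorted descending: 1100, 1050, 1000, 850, 750, 500, 450, 350, 350, 300.
  1100 → disc 1 (new)  [load 1100/1200]
  1050 → disc 2 (new)  [load 1050/1200]
  1000 → disc 3 (new)  [load 1000/1200]
  850 → disc 4 (new)  [load 850/1200]
  750 → disc 5 (new)  [load 750/1200]
  500 → disc 6 (new)  [load 500/1200]
  450 → disc 5  [load 1200/1200]
  350 → disc 4  [load 1200/1200]
  350 → disc 6  [load 850/1200]
  300 → disc 6  [load 1150/1200]
6 discs opened.

6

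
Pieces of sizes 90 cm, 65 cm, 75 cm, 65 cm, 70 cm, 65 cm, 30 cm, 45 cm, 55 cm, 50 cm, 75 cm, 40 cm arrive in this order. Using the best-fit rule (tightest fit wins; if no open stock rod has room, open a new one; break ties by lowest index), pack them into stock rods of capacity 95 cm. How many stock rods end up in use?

9

  90 → stock rod 1 (new)  [load 90/95]
  65 → stock rod 2 (new)  [load 65/95]
  75 → stock rod 3 (new)  [load 75/95]
  65 → stock rod 4 (new)  [load 65/95]
  70 → stock rod 5 (new)  [load 70/95]
  65 → stock rod 6 (new)  [load 65/95]
  30 → stock rod 2  [load 95/95]
  45 → stock rod 7 (new)  [load 45/95]
  55 → stock rod 8 (new)  [load 55/95]
  50 → stock rod 7  [load 95/95]
  75 → stock rod 9 (new)  [load 75/95]
  40 → stock rod 8  [load 95/95]
9 stock rods opened.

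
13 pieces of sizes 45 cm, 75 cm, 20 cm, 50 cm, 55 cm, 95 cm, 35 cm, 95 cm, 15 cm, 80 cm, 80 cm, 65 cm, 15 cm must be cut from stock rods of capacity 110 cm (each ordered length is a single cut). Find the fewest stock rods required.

7

Total = 95 + 95 + 80 + 80 + 75 + 65 + 55 + 50 + 45 + 35 + 20 + 15 + 15 = 725 cm.
Lower bound: ⌈725/110⌉ = 7 stock rods.
A packing using 7 stock rods:
  stock rod 1: 95 + 15 = 110
  stock rod 2: 95 + 15 = 110
  stock rod 3: 80 + 20 = 100
  stock rod 4: 80 = 80
  stock rod 5: 75 + 35 = 110
  stock rod 6: 65 + 45 = 110
  stock rod 7: 55 + 50 = 105
This matches the lower bound, so 7 is optimal.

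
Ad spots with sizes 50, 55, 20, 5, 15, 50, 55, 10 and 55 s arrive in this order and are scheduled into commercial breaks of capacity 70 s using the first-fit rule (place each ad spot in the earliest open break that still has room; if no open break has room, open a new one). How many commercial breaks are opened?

  50 → break 1 (new)  [load 50/70]
  55 → break 2 (new)  [load 55/70]
  20 → break 1  [load 70/70]
  5 → break 2  [load 60/70]
  15 → break 3 (new)  [load 15/70]
  50 → break 3  [load 65/70]
  55 → break 4 (new)  [load 55/70]
  10 → break 2  [load 70/70]
  55 → break 5 (new)  [load 55/70]
5 commercial breaks opened.

5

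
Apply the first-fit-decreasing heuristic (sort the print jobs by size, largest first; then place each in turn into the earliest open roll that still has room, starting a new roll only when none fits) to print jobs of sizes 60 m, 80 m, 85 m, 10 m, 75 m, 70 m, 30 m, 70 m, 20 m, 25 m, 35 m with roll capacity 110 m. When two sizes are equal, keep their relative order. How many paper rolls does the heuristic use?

6

Sorted descending: 85, 80, 75, 70, 70, 60, 35, 30, 25, 20, 10.
  85 → roll 1 (new)  [load 85/110]
  80 → roll 2 (new)  [load 80/110]
  75 → roll 3 (new)  [load 75/110]
  70 → roll 4 (new)  [load 70/110]
  70 → roll 5 (new)  [load 70/110]
  60 → roll 6 (new)  [load 60/110]
  35 → roll 3  [load 110/110]
  30 → roll 2  [load 110/110]
  25 → roll 1  [load 110/110]
  20 → roll 4  [load 90/110]
  10 → roll 4  [load 100/110]
6 paper rolls opened.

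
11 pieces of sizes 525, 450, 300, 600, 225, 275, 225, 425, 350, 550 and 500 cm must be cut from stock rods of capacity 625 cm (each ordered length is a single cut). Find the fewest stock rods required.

Total = 600 + 550 + 525 + 500 + 450 + 425 + 350 + 300 + 275 + 225 + 225 = 4425 cm.
Lower bound: ⌈4425/625⌉ = 8 stock rods.
A packing using 9 stock rods:
  stock rod 1: 600 = 600
  stock rod 2: 550 = 550
  stock rod 3: 525 = 525
  stock rod 4: 500 = 500
  stock rod 5: 450 = 450
  stock rod 6: 425 = 425
  stock rod 7: 350 + 275 = 625
  stock rod 8: 300 + 225 = 525
  stock rod 9: 225 = 225
No arrangement into 8 stock rods stays within capacity, so 9 is optimal.

9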